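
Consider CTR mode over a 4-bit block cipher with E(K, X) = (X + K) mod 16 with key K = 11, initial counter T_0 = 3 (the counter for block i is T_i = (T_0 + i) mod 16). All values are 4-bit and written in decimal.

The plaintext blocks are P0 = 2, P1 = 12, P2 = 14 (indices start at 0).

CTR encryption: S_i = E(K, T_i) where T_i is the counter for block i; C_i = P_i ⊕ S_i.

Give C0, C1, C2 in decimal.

C0: T = 3, S = E(K, T) = 14; 2 ⊕ 14 = 12.
C1: T = 4, S = E(K, T) = 15; 12 ⊕ 15 = 3.
C2: T = 5, S = E(K, T) = 0; 14 ⊕ 0 = 14.

C0 = 12, C1 = 3, C2 = 14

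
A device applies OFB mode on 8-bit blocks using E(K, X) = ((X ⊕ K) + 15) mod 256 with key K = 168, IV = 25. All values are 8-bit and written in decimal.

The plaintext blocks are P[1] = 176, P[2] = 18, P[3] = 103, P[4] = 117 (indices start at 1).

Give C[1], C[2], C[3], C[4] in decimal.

OFB encryption: S_i = E(K, S_{i−1}) with S_{0} = IV; C_i = P_i ⊕ S_i.
C[1]: S = E(K, 25) = 192; 176 ⊕ 192 = 112.
C[2]: S = E(K, 192) = 119; 18 ⊕ 119 = 101.
C[3]: S = E(K, 119) = 238; 103 ⊕ 238 = 137.
C[4]: S = E(K, 238) = 85; 117 ⊕ 85 = 32.

C[1] = 112, C[2] = 101, C[3] = 137, C[4] = 32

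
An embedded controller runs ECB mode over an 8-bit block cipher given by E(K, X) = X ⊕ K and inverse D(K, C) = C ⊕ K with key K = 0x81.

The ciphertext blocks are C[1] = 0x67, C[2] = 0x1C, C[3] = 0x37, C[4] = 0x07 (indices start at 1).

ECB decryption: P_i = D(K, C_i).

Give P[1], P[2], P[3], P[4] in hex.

P[1]: D(K, 0x67) = 0xE6.
P[2]: D(K, 0x1C) = 0x9D.
P[3]: D(K, 0x37) = 0xB6.
P[4]: D(K, 0x07) = 0x86.

P[1] = 0xE6, P[2] = 0x9D, P[3] = 0xB6, P[4] = 0x86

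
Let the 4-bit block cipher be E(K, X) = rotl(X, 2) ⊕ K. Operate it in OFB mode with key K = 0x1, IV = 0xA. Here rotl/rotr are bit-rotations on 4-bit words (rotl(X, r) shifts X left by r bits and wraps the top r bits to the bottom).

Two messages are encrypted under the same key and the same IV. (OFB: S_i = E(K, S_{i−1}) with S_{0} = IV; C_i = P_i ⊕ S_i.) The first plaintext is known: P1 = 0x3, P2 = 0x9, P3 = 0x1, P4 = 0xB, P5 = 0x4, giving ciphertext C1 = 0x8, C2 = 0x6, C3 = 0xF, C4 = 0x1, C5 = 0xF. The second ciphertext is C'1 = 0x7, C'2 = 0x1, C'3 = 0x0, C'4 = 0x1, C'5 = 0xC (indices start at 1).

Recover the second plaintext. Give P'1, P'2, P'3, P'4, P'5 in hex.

In OFB with a reused IV, both messages share the same keystream S_i, so C_i ⊕ C'_i = P_i ⊕ P'_i and thus P'_i = P_i ⊕ C_i ⊕ C'_i.
P'1: 0x3 ⊕ 0x8 ⊕ 0x7 = 0xC.
P'2: 0x9 ⊕ 0x6 ⊕ 0x1 = 0xE.
P'3: 0x1 ⊕ 0xF ⊕ 0x0 = 0xE.
P'4: 0xB ⊕ 0x1 ⊕ 0x1 = 0xB.
P'5: 0x4 ⊕ 0xF ⊕ 0xC = 0x7.

P'1 = 0xC, P'2 = 0xE, P'3 = 0xE, P'4 = 0xB, P'5 = 0x7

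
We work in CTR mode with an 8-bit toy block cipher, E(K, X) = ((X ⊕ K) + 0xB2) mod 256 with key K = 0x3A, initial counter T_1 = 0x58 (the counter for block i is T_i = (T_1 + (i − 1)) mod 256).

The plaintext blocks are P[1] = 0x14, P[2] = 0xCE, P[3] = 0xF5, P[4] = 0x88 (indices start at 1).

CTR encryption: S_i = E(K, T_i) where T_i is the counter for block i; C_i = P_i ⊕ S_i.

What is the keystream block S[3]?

0x12

C[1]: T = 0x58, S = E(K, T) = 0x14; 0x14 ⊕ 0x14 = 0x00.
C[2]: T = 0x59, S = E(K, T) = 0x15; 0xCE ⊕ 0x15 = 0xDB.
C[3]: T = 0x5A, S = E(K, T) = 0x12; 0xF5 ⊕ 0x12 = 0xE7.
So S[3] = 0x12.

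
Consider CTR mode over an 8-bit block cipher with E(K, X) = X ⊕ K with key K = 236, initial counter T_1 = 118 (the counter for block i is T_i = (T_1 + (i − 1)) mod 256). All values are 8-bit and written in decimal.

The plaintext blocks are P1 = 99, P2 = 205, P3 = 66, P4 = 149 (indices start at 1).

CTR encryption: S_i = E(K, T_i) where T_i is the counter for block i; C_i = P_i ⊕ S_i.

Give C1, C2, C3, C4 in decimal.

C1 = 249, C2 = 86, C3 = 214, C4 = 0

C1: T = 118, S = E(K, T) = 154; 99 ⊕ 154 = 249.
C2: T = 119, S = E(K, T) = 155; 205 ⊕ 155 = 86.
C3: T = 120, S = E(K, T) = 148; 66 ⊕ 148 = 214.
C4: T = 121, S = E(K, T) = 149; 149 ⊕ 149 = 0.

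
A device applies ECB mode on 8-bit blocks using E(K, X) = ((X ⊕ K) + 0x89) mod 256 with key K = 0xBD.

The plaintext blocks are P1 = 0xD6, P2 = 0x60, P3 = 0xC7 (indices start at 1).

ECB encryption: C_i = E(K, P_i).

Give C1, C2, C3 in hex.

C1: E(K, 0xD6) = 0xF4.
C2: E(K, 0x60) = 0x66.
C3: E(K, 0xC7) = 0x03.

C1 = 0xF4, C2 = 0x66, C3 = 0x03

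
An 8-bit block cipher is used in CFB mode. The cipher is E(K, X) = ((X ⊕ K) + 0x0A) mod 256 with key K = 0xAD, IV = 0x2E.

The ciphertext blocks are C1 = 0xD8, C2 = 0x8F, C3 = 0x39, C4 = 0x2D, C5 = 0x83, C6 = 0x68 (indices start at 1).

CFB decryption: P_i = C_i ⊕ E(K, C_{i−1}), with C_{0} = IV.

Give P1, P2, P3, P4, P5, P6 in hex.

P1 = 0x55, P2 = 0xF0, P3 = 0x15, P4 = 0xB3, P5 = 0x09, P6 = 0x50

P1: E(K, 0x2E) = 0x8D; 0xD8 ⊕ 0x8D = 0x55.
P2: E(K, 0xD8) = 0x7F; 0x8F ⊕ 0x7F = 0xF0.
P3: E(K, 0x8F) = 0x2C; 0x39 ⊕ 0x2C = 0x15.
P4: E(K, 0x39) = 0x9E; 0x2D ⊕ 0x9E = 0xB3.
P5: E(K, 0x2D) = 0x8A; 0x83 ⊕ 0x8A = 0x09.
P6: E(K, 0x83) = 0x38; 0x68 ⊕ 0x38 = 0x50.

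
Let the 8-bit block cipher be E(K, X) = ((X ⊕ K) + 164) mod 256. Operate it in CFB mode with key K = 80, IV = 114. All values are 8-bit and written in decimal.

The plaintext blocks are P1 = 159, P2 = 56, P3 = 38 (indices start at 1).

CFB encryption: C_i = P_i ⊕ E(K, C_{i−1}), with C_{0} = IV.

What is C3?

C3 = 79

C1: E(K, 114) = 198; 159 ⊕ 198 = 89.
C2: E(K, 89) = 173; 56 ⊕ 173 = 149.
C3: E(K, 149) = 105; 38 ⊕ 105 = 79.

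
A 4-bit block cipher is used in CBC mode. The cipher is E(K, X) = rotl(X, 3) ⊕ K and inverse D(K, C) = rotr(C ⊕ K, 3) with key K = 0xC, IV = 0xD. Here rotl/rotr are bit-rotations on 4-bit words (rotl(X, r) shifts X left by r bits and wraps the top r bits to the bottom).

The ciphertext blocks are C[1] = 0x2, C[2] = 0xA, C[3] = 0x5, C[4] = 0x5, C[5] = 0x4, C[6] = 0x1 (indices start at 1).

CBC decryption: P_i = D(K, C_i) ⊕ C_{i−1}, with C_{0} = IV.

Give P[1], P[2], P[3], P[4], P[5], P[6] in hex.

P[1]: D(K, 0x2) = 0xD; 0xD ⊕ 0xD = 0x0.
P[2]: D(K, 0xA) = 0xC; 0xC ⊕ 0x2 = 0xE.
P[3]: D(K, 0x5) = 0x3; 0x3 ⊕ 0xA = 0x9.
P[4]: D(K, 0x5) = 0x3; 0x3 ⊕ 0x5 = 0x6.
P[5]: D(K, 0x4) = 0x1; 0x1 ⊕ 0x5 = 0x4.
P[6]: D(K, 0x1) = 0xB; 0xB ⊕ 0x4 = 0xF.

P[1] = 0x0, P[2] = 0xE, P[3] = 0x9, P[4] = 0x6, P[5] = 0x4, P[6] = 0xF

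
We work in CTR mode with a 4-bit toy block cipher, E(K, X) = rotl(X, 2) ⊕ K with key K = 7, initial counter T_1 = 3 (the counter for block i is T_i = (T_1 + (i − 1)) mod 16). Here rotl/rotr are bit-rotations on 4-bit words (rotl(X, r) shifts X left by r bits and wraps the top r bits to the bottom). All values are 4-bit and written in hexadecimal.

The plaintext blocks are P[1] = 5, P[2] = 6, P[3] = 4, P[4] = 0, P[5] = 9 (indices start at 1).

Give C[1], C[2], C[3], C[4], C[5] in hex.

C[1] = E, C[2] = 0, C[3] = 6, C[4] = E, C[5] = 3

CTR encryption: S_i = E(K, T_i) where T_i is the counter for block i; C_i = P_i ⊕ S_i.
C[1]: T = 3, S = E(K, T) = B; 5 ⊕ B = E.
C[2]: T = 4, S = E(K, T) = 6; 6 ⊕ 6 = 0.
C[3]: T = 5, S = E(K, T) = 2; 4 ⊕ 2 = 6.
C[4]: T = 6, S = E(K, T) = E; 0 ⊕ E = E.
C[5]: T = 7, S = E(K, T) = A; 9 ⊕ A = 3.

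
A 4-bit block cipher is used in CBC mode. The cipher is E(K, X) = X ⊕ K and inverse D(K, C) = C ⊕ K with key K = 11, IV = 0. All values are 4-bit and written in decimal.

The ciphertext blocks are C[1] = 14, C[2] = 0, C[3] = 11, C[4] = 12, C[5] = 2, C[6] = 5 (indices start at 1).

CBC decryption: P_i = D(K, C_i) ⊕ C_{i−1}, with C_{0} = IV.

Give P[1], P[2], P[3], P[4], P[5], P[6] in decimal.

P[1] = 5, P[2] = 5, P[3] = 0, P[4] = 12, P[5] = 5, P[6] = 12

P[1]: D(K, 14) = 5; 5 ⊕ 0 = 5.
P[2]: D(K, 0) = 11; 11 ⊕ 14 = 5.
P[3]: D(K, 11) = 0; 0 ⊕ 0 = 0.
P[4]: D(K, 12) = 7; 7 ⊕ 11 = 12.
P[5]: D(K, 2) = 9; 9 ⊕ 12 = 5.
P[6]: D(K, 5) = 14; 14 ⊕ 2 = 12.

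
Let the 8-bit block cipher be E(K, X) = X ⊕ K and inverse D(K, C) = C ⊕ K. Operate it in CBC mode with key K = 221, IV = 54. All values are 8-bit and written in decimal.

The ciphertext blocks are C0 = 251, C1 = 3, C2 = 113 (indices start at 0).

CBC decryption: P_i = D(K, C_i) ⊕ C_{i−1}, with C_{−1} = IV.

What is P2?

P2 = 175

P2: D(K, 113) = 172; 172 ⊕ 3 = 175.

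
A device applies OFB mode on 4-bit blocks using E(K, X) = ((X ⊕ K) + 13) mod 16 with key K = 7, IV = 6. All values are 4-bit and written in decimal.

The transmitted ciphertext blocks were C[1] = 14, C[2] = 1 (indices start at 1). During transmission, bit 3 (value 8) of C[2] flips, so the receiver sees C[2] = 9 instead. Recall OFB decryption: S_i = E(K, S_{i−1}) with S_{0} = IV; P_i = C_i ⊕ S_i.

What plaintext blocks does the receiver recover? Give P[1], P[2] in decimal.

Only C[2] changed, to 9. In OFB, a change in C_i flips the same bit in P_i only; the keystream is unaffected. Decrypting the received ciphertext:
P[1]: S = E(K, 6) = 14; 14 ⊕ 14 = 0.
P[2]: S = E(K, 14) = 6; 9 ⊕ 6 = 15.
Blocks that differ from the original plaintext: P[2].

P[1] = 0, P[2] = 15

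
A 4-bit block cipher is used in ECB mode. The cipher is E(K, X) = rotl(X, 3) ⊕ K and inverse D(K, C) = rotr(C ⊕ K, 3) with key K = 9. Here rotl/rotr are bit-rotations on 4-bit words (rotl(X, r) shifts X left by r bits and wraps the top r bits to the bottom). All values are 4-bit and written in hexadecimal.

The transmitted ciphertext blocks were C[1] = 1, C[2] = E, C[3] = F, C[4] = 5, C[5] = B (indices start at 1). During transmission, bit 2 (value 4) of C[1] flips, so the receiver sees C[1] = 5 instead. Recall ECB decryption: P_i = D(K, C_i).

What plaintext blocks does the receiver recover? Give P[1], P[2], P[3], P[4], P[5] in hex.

P[1] = 9, P[2] = E, P[3] = C, P[4] = 9, P[5] = 4

Only C[1] changed, to 5. In ECB, a change in C_i affects only P_i. Decrypting the received ciphertext:
P[1]: D(K, 5) = 9.
P[2]: D(K, E) = E.
P[3]: D(K, F) = C.
P[4]: D(K, 5) = 9.
P[5]: D(K, B) = 4.
Blocks that differ from the original plaintext: P[1].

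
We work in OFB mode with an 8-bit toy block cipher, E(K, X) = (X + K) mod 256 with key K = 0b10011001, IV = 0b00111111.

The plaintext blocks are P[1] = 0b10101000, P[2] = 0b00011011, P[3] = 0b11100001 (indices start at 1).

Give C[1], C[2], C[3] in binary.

OFB encryption: S_i = E(K, S_{i−1}) with S_{0} = IV; C_i = P_i ⊕ S_i.
C[1]: S = E(K, 0b00111111) = 0b11011000; 0b10101000 ⊕ 0b11011000 = 0b01110000.
C[2]: S = E(K, 0b11011000) = 0b01110001; 0b00011011 ⊕ 0b01110001 = 0b01101010.
C[3]: S = E(K, 0b01110001) = 0b00001010; 0b11100001 ⊕ 0b00001010 = 0b11101011.

C[1] = 0b01110000, C[2] = 0b01101010, C[3] = 0b11101011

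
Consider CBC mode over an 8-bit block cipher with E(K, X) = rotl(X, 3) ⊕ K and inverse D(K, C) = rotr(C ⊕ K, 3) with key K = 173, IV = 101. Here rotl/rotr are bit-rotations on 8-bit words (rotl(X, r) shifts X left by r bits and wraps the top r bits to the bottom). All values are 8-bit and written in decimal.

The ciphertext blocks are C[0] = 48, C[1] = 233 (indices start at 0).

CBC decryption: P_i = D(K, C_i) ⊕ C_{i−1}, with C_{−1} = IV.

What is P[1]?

P[1]: D(K, 233) = 136; 136 ⊕ 48 = 184.

P[1] = 184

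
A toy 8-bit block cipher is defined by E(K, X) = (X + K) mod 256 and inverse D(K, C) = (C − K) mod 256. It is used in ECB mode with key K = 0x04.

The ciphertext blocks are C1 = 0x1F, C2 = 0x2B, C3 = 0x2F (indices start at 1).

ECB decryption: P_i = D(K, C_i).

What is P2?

P2 = 0x27

P2: D(K, 0x2B) = 0x27.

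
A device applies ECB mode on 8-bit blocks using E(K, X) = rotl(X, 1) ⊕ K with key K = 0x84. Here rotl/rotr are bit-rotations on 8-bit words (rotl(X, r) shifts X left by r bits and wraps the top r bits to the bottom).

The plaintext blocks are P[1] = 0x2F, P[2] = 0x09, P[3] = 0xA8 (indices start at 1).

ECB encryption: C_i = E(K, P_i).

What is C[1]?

C[1]: E(K, 0x2F) = 0xDA.

C[1] = 0xDA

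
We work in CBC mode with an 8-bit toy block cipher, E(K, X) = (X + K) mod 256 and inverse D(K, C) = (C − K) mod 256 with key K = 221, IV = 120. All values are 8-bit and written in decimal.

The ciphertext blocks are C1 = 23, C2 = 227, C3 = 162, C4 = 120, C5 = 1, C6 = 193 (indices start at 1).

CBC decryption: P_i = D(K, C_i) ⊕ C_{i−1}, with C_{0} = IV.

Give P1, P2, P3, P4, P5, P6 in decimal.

P1 = 66, P2 = 17, P3 = 38, P4 = 57, P5 = 92, P6 = 229

P1: D(K, 23) = 58; 58 ⊕ 120 = 66.
P2: D(K, 227) = 6; 6 ⊕ 23 = 17.
P3: D(K, 162) = 197; 197 ⊕ 227 = 38.
P4: D(K, 120) = 155; 155 ⊕ 162 = 57.
P5: D(K, 1) = 36; 36 ⊕ 120 = 92.
P6: D(K, 193) = 228; 228 ⊕ 1 = 229.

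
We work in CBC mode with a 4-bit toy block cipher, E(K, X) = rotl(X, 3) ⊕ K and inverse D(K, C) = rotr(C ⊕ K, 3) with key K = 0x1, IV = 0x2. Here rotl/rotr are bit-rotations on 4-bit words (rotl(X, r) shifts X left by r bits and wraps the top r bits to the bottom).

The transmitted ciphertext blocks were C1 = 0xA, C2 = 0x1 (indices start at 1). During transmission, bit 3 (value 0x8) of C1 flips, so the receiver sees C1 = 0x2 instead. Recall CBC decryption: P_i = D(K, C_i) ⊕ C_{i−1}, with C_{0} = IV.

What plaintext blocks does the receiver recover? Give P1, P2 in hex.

P1 = 0x4, P2 = 0x2

Only C1 changed, to 0x2. In CBC, a change in C_i garbles P_i and flips the same bit in P_{i+1}. Decrypting the received ciphertext:
P1: D(K, 0x2) = 0x6; 0x6 ⊕ 0x2 = 0x4.
P2: D(K, 0x1) = 0x0; 0x0 ⊕ 0x2 = 0x2.
Blocks that differ from the original plaintext: P1, P2.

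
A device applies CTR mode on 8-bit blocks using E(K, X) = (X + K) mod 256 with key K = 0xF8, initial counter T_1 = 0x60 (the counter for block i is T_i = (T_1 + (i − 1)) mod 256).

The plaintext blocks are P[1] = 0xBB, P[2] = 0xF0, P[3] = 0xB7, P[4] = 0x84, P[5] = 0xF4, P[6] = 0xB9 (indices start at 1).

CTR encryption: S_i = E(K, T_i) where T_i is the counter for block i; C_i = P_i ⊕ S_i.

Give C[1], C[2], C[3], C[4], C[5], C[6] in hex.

C[1]: T = 0x60, S = E(K, T) = 0x58; 0xBB ⊕ 0x58 = 0xE3.
C[2]: T = 0x61, S = E(K, T) = 0x59; 0xF0 ⊕ 0x59 = 0xA9.
C[3]: T = 0x62, S = E(K, T) = 0x5A; 0xB7 ⊕ 0x5A = 0xED.
C[4]: T = 0x63, S = E(K, T) = 0x5B; 0x84 ⊕ 0x5B = 0xDF.
C[5]: T = 0x64, S = E(K, T) = 0x5C; 0xF4 ⊕ 0x5C = 0xA8.
C[6]: T = 0x65, S = E(K, T) = 0x5D; 0xB9 ⊕ 0x5D = 0xE4.

C[1] = 0xE3, C[2] = 0xA9, C[3] = 0xED, C[4] = 0xDF, C[5] = 0xA8, C[6] = 0xE4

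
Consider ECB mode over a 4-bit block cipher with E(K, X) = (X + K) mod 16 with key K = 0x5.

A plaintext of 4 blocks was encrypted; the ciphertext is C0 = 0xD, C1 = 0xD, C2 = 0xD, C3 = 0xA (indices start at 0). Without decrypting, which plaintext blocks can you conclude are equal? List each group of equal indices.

ECB encrypts each block independently with the same key, so equal ciphertext blocks imply equal plaintext blocks.
C0 = C1 = C2 = 0xD, so P0 = P1 = P2.

P0 = P1 = P2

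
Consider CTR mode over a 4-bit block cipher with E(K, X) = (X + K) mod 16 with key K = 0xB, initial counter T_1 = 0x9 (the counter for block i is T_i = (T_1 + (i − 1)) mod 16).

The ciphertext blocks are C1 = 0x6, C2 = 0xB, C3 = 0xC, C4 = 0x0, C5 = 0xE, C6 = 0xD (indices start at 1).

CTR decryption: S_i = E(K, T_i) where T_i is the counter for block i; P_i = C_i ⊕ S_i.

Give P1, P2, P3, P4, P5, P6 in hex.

P1: T = 0x9, S = E(K, T) = 0x4; 0x6 ⊕ 0x4 = 0x2.
P2: T = 0xA, S = E(K, T) = 0x5; 0xB ⊕ 0x5 = 0xE.
P3: T = 0xB, S = E(K, T) = 0x6; 0xC ⊕ 0x6 = 0xA.
P4: T = 0xC, S = E(K, T) = 0x7; 0x0 ⊕ 0x7 = 0x7.
P5: T = 0xD, S = E(K, T) = 0x8; 0xE ⊕ 0x8 = 0x6.
P6: T = 0xE, S = E(K, T) = 0x9; 0xD ⊕ 0x9 = 0x4.

P1 = 0x2, P2 = 0xE, P3 = 0xA, P4 = 0x7, P5 = 0x6, P6 = 0x4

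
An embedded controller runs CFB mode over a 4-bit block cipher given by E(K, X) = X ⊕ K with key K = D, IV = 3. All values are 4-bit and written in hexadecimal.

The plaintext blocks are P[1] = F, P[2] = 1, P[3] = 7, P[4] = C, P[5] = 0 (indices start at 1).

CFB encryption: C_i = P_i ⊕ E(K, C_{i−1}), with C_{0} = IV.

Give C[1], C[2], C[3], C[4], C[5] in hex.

C[1] = 1, C[2] = D, C[3] = 7, C[4] = 6, C[5] = B

C[1]: E(K, 3) = E; F ⊕ E = 1.
C[2]: E(K, 1) = C; 1 ⊕ C = D.
C[3]: E(K, D) = 0; 7 ⊕ 0 = 7.
C[4]: E(K, 7) = A; C ⊕ A = 6.
C[5]: E(K, 6) = B; 0 ⊕ B = B.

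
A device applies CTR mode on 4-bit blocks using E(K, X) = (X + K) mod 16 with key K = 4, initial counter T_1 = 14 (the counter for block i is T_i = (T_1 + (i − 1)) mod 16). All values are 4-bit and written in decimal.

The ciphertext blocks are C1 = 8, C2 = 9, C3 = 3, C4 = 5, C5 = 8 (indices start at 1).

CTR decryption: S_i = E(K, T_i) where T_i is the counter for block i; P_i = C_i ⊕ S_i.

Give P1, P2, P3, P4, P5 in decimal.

P1 = 10, P2 = 10, P3 = 7, P4 = 0, P5 = 14

P1: T = 14, S = E(K, T) = 2; 8 ⊕ 2 = 10.
P2: T = 15, S = E(K, T) = 3; 9 ⊕ 3 = 10.
P3: T = 0, S = E(K, T) = 4; 3 ⊕ 4 = 7.
P4: T = 1, S = E(K, T) = 5; 5 ⊕ 5 = 0.
P5: T = 2, S = E(K, T) = 6; 8 ⊕ 6 = 14.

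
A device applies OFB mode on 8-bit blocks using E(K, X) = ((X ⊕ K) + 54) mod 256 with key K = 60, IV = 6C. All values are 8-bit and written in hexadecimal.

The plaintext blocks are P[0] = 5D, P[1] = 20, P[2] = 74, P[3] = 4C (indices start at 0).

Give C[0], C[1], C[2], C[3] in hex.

C[0] = 3D, C[1] = 74, C[2] = FC, C[3] = 70

OFB encryption: S_i = E(K, S_{i−1}) with S_{−1} = IV; C_i = P_i ⊕ S_i.
C[0]: S = E(K, 6C) = 60; 5D ⊕ 60 = 3D.
C[1]: S = E(K, 60) = 54; 20 ⊕ 54 = 74.
C[2]: S = E(K, 54) = 88; 74 ⊕ 88 = FC.
C[3]: S = E(K, 88) = 3C; 4C ⊕ 3C = 70.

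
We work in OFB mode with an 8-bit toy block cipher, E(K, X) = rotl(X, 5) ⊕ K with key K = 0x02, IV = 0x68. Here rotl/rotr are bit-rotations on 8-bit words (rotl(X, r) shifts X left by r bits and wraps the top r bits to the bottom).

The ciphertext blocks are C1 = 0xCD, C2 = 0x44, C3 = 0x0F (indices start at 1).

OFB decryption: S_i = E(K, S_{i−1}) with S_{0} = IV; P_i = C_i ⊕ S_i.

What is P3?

P1: S = E(K, 0x68) = 0x0F; 0xCD ⊕ 0x0F = 0xC2.
P2: S = E(K, 0x0F) = 0xE3; 0x44 ⊕ 0xE3 = 0xA7.
P3: S = E(K, 0xE3) = 0x7E; 0x0F ⊕ 0x7E = 0x71.

P3 = 0x71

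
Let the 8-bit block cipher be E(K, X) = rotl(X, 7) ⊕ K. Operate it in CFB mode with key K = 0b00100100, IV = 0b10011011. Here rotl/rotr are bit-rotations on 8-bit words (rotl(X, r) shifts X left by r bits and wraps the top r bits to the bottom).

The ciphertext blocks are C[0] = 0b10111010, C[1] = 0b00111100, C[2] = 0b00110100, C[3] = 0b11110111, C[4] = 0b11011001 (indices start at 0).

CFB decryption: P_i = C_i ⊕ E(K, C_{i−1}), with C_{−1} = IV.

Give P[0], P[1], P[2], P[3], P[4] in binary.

P[0] = 0b01010011, P[1] = 0b01000101, P[2] = 0b00001110, P[3] = 0b11001001, P[4] = 0b00000110

P[0]: E(K, 0b10011011) = 0b11101001; 0b10111010 ⊕ 0b11101001 = 0b01010011.
P[1]: E(K, 0b10111010) = 0b01111001; 0b00111100 ⊕ 0b01111001 = 0b01000101.
P[2]: E(K, 0b00111100) = 0b00111010; 0b00110100 ⊕ 0b00111010 = 0b00001110.
P[3]: E(K, 0b00110100) = 0b00111110; 0b11110111 ⊕ 0b00111110 = 0b11001001.
P[4]: E(K, 0b11110111) = 0b11011111; 0b11011001 ⊕ 0b11011111 = 0b00000110.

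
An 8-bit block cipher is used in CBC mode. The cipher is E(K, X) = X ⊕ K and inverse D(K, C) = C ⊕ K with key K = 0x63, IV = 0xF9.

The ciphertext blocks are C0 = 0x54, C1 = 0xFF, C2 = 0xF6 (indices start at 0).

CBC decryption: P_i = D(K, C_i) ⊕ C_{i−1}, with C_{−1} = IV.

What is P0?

P0: D(K, 0x54) = 0x37; 0x37 ⊕ 0xF9 = 0xCE.

P0 = 0xCE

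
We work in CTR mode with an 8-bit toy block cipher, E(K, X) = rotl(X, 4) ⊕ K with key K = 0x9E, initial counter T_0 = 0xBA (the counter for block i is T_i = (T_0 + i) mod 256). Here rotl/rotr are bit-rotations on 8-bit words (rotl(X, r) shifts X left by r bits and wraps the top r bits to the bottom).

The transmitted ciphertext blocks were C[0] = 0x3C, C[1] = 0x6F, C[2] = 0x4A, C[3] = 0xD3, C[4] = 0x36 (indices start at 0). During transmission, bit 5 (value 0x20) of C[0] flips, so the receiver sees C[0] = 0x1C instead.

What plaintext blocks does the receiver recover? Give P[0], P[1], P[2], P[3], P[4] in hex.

P[0] = 0x29, P[1] = 0x4A, P[2] = 0x1F, P[3] = 0x96, P[4] = 0x43

CTR decryption: S_i = E(K, T_i) where T_i is the counter for block i; P_i = C_i ⊕ S_i.
Only C[0] changed, to 0x1C. In CTR, a change in C_i flips the same bit in P_i only; the keystream is unaffected. Decrypting the received ciphertext:
P[0]: T = 0xBA, S = E(K, T) = 0x35; 0x1C ⊕ 0x35 = 0x29.
P[1]: T = 0xBB, S = E(K, T) = 0x25; 0x6F ⊕ 0x25 = 0x4A.
P[2]: T = 0xBC, S = E(K, T) = 0x55; 0x4A ⊕ 0x55 = 0x1F.
P[3]: T = 0xBD, S = E(K, T) = 0x45; 0xD3 ⊕ 0x45 = 0x96.
P[4]: T = 0xBE, S = E(K, T) = 0x75; 0x36 ⊕ 0x75 = 0x43.
Blocks that differ from the original plaintext: P[0].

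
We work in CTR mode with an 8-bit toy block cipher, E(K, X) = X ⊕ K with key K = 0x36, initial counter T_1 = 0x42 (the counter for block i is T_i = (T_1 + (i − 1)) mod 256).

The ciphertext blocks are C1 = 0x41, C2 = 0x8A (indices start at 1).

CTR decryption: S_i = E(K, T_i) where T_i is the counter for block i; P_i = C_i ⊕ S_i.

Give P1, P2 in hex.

P1 = 0x35, P2 = 0xFF

P1: T = 0x42, S = E(K, T) = 0x74; 0x41 ⊕ 0x74 = 0x35.
P2: T = 0x43, S = E(K, T) = 0x75; 0x8A ⊕ 0x75 = 0xFF.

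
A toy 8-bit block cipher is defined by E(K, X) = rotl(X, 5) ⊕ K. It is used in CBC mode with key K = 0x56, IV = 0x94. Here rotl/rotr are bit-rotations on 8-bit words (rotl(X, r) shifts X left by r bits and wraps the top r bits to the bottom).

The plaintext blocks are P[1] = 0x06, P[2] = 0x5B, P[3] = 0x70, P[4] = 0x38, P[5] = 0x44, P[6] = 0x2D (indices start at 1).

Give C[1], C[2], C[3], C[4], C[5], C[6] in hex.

CBC encryption: C_i = E(K, P_i ⊕ C_{i−1}), with C_{0} = IV.
C[1]: P[1] ⊕ 0x94 = 0x92; E(K, 0x92) = 0x04.
C[2]: P[2] ⊕ 0x04 = 0x5F; E(K, 0x5F) = 0xBD.
C[3]: P[3] ⊕ 0xBD = 0xCD; E(K, 0xCD) = 0xEF.
C[4]: P[4] ⊕ 0xEF = 0xD7; E(K, 0xD7) = 0xAC.
C[5]: P[5] ⊕ 0xAC = 0xE8; E(K, 0xE8) = 0x4B.
C[6]: P[6] ⊕ 0x4B = 0x66; E(K, 0x66) = 0x9A.

C[1] = 0x04, C[2] = 0xBD, C[3] = 0xEF, C[4] = 0xAC, C[5] = 0x4B, C[6] = 0x9A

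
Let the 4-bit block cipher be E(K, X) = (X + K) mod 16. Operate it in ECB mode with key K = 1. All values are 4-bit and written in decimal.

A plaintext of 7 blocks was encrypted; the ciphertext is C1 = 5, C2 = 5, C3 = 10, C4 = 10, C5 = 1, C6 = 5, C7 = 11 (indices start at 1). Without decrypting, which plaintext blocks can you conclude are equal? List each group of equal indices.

P1 = P2 = P6; P3 = P4

ECB encrypts each block independently with the same key, so equal ciphertext blocks imply equal plaintext blocks.
C1 = C2 = C6 = 5, so P1 = P2 = P6.
C3 = C4 = 10, so P3 = P4.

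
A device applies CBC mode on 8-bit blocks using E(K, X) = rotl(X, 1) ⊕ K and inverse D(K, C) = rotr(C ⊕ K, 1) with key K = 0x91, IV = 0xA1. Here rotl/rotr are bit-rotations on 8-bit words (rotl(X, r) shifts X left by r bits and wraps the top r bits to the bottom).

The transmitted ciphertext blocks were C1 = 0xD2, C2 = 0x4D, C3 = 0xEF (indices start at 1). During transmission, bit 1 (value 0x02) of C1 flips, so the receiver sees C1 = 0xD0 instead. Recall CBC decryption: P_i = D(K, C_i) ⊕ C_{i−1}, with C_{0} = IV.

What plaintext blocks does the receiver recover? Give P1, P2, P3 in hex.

P1 = 0x01, P2 = 0xBE, P3 = 0x72

Only C1 changed, to 0xD0. In CBC, a change in C_i garbles P_i and flips the same bit in P_{i+1}. Decrypting the received ciphertext:
P1: D(K, 0xD0) = 0xA0; 0xA0 ⊕ 0xA1 = 0x01.
P2: D(K, 0x4D) = 0x6E; 0x6E ⊕ 0xD0 = 0xBE.
P3: D(K, 0xEF) = 0x3F; 0x3F ⊕ 0x4D = 0x72.
Blocks that differ from the original plaintext: P1, P2.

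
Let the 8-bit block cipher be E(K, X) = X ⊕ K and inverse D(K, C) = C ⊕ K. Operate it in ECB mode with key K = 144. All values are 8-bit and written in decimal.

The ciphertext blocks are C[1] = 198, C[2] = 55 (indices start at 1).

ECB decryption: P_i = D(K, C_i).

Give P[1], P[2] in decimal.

P[1]: D(K, 198) = 86.
P[2]: D(K, 55) = 167.

P[1] = 86, P[2] = 167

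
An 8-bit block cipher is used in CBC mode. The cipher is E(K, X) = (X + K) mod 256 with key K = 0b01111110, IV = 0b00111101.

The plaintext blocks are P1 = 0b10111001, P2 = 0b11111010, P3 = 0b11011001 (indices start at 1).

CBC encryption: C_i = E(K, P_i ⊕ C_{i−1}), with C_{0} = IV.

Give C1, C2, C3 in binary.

C1 = 0b00000010, C2 = 0b01110110, C3 = 0b00101101

C1: P1 ⊕ 0b00111101 = 0b10000100; E(K, 0b10000100) = 0b00000010.
C2: P2 ⊕ 0b00000010 = 0b11111000; E(K, 0b11111000) = 0b01110110.
C3: P3 ⊕ 0b01110110 = 0b10101111; E(K, 0b10101111) = 0b00101101.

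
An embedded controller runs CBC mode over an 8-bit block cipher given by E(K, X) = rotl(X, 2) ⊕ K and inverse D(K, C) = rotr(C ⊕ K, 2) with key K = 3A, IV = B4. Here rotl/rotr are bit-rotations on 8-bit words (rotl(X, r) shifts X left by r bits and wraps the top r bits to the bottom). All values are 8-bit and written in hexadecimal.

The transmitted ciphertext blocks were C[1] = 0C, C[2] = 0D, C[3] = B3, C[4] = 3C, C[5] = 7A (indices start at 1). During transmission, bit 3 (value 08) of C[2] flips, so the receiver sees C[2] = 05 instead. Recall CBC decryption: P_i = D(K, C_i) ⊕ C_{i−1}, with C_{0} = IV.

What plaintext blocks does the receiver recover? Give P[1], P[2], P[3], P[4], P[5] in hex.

Only C[2] changed, to 05. In CBC, a change in C_i garbles P_i and flips the same bit in P_{i+1}. Decrypting the received ciphertext:
P[1]: D(K, 0C) = 8D; 8D ⊕ B4 = 39.
P[2]: D(K, 05) = CF; CF ⊕ 0C = C3.
P[3]: D(K, B3) = 62; 62 ⊕ 05 = 67.
P[4]: D(K, 3C) = 81; 81 ⊕ B3 = 32.
P[5]: D(K, 7A) = 10; 10 ⊕ 3C = 2C.
Blocks that differ from the original plaintext: P[2], P[3].

P[1] = 39, P[2] = C3, P[3] = 67, P[4] = 32, P[5] = 2C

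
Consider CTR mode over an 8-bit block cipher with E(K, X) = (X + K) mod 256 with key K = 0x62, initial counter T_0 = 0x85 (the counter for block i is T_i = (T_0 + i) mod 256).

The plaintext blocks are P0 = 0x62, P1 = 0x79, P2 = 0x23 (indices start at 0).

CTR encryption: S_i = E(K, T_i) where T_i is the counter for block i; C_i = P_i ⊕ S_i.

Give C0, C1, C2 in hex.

C0 = 0x85, C1 = 0x91, C2 = 0xCA

C0: T = 0x85, S = E(K, T) = 0xE7; 0x62 ⊕ 0xE7 = 0x85.
C1: T = 0x86, S = E(K, T) = 0xE8; 0x79 ⊕ 0xE8 = 0x91.
C2: T = 0x87, S = E(K, T) = 0xE9; 0x23 ⊕ 0xE9 = 0xCA.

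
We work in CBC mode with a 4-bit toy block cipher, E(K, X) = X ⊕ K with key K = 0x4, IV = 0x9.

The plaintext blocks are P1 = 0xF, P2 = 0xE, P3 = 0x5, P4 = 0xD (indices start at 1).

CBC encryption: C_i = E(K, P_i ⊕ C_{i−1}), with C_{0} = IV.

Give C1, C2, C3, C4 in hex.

C1: P1 ⊕ 0x9 = 0x6; E(K, 0x6) = 0x2.
C2: P2 ⊕ 0x2 = 0xC; E(K, 0xC) = 0x8.
C3: P3 ⊕ 0x8 = 0xD; E(K, 0xD) = 0x9.
C4: P4 ⊕ 0x9 = 0x4; E(K, 0x4) = 0x0.

C1 = 0x2, C2 = 0x8, C3 = 0x9, C4 = 0x0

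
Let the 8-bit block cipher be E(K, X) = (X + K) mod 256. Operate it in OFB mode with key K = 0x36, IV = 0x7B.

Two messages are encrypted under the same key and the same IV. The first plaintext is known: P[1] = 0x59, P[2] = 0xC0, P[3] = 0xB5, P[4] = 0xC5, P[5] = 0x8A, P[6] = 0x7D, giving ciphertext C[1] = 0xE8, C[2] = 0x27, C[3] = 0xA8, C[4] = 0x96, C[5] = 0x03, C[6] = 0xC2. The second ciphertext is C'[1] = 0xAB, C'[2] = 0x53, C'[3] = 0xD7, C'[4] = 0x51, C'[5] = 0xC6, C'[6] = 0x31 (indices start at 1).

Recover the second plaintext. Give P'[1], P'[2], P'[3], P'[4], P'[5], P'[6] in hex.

P'[1] = 0x1A, P'[2] = 0xB4, P'[3] = 0xCA, P'[4] = 0x02, P'[5] = 0x4F, P'[6] = 0x8E

In OFB with a reused IV, both messages share the same keystream S_i, so C_i ⊕ C'_i = P_i ⊕ P'_i and thus P'_i = P_i ⊕ C_i ⊕ C'_i.
P'[1]: 0x59 ⊕ 0xE8 ⊕ 0xAB = 0x1A.
P'[2]: 0xC0 ⊕ 0x27 ⊕ 0x53 = 0xB4.
P'[3]: 0xB5 ⊕ 0xA8 ⊕ 0xD7 = 0xCA.
P'[4]: 0xC5 ⊕ 0x96 ⊕ 0x51 = 0x02.
P'[5]: 0x8A ⊕ 0x03 ⊕ 0xC6 = 0x4F.
P'[6]: 0x7D ⊕ 0xC2 ⊕ 0x31 = 0x8E.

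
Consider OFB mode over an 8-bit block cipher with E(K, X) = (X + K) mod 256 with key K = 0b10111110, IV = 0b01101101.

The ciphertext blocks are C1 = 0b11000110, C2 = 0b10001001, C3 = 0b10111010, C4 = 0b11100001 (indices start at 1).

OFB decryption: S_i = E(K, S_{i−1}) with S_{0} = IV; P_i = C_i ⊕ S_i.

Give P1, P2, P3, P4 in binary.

P1: S = E(K, 0b01101101) = 0b00101011; 0b11000110 ⊕ 0b00101011 = 0b11101101.
P2: S = E(K, 0b00101011) = 0b11101001; 0b10001001 ⊕ 0b11101001 = 0b01100000.
P3: S = E(K, 0b11101001) = 0b10100111; 0b10111010 ⊕ 0b10100111 = 0b00011101.
P4: S = E(K, 0b10100111) = 0b01100101; 0b11100001 ⊕ 0b01100101 = 0b10000100.

P1 = 0b11101101, P2 = 0b01100000, P3 = 0b00011101, P4 = 0b10000100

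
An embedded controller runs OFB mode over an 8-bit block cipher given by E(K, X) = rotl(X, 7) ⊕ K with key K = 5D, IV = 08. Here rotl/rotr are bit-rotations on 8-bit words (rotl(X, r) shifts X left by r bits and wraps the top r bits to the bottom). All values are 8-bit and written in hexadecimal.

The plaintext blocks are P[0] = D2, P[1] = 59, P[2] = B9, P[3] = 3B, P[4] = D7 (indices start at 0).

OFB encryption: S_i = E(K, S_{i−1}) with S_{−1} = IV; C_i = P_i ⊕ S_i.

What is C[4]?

C[0]: S = E(K, 08) = 59; D2 ⊕ 59 = 8B.
C[1]: S = E(K, 59) = F1; 59 ⊕ F1 = A8.
C[2]: S = E(K, F1) = A5; B9 ⊕ A5 = 1C.
C[3]: S = E(K, A5) = 8F; 3B ⊕ 8F = B4.
C[4]: S = E(K, 8F) = 9A; D7 ⊕ 9A = 4D.

C[4] = 4D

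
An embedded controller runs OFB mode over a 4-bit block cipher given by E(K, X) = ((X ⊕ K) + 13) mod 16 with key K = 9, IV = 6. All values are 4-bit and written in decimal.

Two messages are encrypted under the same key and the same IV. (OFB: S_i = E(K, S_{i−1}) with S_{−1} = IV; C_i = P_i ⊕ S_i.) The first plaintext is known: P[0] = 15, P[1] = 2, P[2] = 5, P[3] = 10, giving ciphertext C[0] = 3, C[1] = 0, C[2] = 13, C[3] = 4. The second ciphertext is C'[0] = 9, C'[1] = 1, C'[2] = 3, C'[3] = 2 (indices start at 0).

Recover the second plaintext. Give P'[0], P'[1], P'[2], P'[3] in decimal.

In OFB with a reused IV, both messages share the same keystream S_i, so C_i ⊕ C'_i = P_i ⊕ P'_i and thus P'_i = P_i ⊕ C_i ⊕ C'_i.
P'[0]: 15 ⊕ 3 ⊕ 9 = 5.
P'[1]: 2 ⊕ 0 ⊕ 1 = 3.
P'[2]: 5 ⊕ 13 ⊕ 3 = 11.
P'[3]: 10 ⊕ 4 ⊕ 2 = 12.

P'[0] = 5, P'[1] = 3, P'[2] = 11, P'[3] = 12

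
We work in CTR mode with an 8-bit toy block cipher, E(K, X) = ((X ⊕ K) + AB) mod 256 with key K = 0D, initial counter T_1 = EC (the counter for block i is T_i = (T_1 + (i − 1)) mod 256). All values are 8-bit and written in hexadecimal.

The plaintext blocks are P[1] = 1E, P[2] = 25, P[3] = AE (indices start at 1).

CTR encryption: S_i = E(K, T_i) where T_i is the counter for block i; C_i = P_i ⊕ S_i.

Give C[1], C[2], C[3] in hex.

C[1] = 92, C[2] = AE, C[3] = 20

C[1]: T = EC, S = E(K, T) = 8C; 1E ⊕ 8C = 92.
C[2]: T = ED, S = E(K, T) = 8B; 25 ⊕ 8B = AE.
C[3]: T = EE, S = E(K, T) = 8E; AE ⊕ 8E = 20.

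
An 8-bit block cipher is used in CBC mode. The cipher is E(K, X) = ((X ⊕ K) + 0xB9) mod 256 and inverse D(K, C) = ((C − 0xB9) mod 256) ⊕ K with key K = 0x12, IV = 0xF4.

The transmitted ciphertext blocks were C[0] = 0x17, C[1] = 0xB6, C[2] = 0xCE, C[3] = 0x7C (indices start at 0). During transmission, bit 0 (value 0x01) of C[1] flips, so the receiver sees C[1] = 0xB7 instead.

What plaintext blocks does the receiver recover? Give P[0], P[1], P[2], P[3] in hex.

P[0] = 0xB8, P[1] = 0xFB, P[2] = 0xB0, P[3] = 0x1F

CBC decryption: P_i = D(K, C_i) ⊕ C_{i−1}, with C_{−1} = IV.
Only C[1] changed, to 0xB7. In CBC, a change in C_i garbles P_i and flips the same bit in P_{i+1}. Decrypting the received ciphertext:
P[0]: D(K, 0x17) = 0x4C; 0x4C ⊕ 0xF4 = 0xB8.
P[1]: D(K, 0xB7) = 0xEC; 0xEC ⊕ 0x17 = 0xFB.
P[2]: D(K, 0xCE) = 0x07; 0x07 ⊕ 0xB7 = 0xB0.
P[3]: D(K, 0x7C) = 0xD1; 0xD1 ⊕ 0xCE = 0x1F.
Blocks that differ from the original plaintext: P[1], P[2].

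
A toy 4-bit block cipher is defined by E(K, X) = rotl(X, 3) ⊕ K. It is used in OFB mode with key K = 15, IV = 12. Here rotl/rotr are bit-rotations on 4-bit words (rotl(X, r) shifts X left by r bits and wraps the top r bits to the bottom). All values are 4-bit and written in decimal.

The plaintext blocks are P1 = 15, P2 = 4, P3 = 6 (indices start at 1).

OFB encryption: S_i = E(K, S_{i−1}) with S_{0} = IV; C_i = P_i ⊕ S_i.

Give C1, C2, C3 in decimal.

C1 = 6, C2 = 7, C3 = 0

C1: S = E(K, 12) = 9; 15 ⊕ 9 = 6.
C2: S = E(K, 9) = 3; 4 ⊕ 3 = 7.
C3: S = E(K, 3) = 6; 6 ⊕ 6 = 0.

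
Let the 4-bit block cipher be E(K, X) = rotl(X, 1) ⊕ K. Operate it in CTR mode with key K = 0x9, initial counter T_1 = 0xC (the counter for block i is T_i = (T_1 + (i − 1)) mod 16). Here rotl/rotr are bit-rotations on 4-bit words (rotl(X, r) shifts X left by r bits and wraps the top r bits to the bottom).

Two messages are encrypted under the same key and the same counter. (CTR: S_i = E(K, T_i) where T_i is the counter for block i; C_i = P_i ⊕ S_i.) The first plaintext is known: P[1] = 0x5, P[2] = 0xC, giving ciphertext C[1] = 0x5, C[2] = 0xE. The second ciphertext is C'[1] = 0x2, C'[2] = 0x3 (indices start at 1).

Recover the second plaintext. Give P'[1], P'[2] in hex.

P'[1] = 0x2, P'[2] = 0x1

In CTR with a reused counter, both messages share the same keystream S_i, so C_i ⊕ C'_i = P_i ⊕ P'_i and thus P'_i = P_i ⊕ C_i ⊕ C'_i.
P'[1]: 0x5 ⊕ 0x5 ⊕ 0x2 = 0x2.
P'[2]: 0xC ⊕ 0xE ⊕ 0x3 = 0x1.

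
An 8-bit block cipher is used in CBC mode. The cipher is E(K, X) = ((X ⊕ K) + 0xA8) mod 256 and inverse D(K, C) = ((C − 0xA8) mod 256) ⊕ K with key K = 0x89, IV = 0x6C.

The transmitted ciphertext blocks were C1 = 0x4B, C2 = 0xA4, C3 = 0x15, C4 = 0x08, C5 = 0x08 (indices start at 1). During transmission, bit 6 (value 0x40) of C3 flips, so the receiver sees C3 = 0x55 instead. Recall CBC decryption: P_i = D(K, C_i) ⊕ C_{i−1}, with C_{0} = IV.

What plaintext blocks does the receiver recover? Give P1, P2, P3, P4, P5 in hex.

P1 = 0x46, P2 = 0x3E, P3 = 0x80, P4 = 0xBC, P5 = 0xE1

Only C3 changed, to 0x55. In CBC, a change in C_i garbles P_i and flips the same bit in P_{i+1}. Decrypting the received ciphertext:
P1: D(K, 0x4B) = 0x2A; 0x2A ⊕ 0x6C = 0x46.
P2: D(K, 0xA4) = 0x75; 0x75 ⊕ 0x4B = 0x3E.
P3: D(K, 0x55) = 0x24; 0x24 ⊕ 0xA4 = 0x80.
P4: D(K, 0x08) = 0xE9; 0xE9 ⊕ 0x55 = 0xBC.
P5: D(K, 0x08) = 0xE9; 0xE9 ⊕ 0x08 = 0xE1.
Blocks that differ from the original plaintext: P3, P4.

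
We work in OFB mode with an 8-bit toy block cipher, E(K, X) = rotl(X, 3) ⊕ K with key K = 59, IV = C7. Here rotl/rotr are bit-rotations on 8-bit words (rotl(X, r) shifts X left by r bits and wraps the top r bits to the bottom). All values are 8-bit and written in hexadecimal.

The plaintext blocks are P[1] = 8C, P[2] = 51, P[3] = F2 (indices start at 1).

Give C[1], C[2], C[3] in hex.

OFB encryption: S_i = E(K, S_{i−1}) with S_{0} = IV; C_i = P_i ⊕ S_i.
C[1]: S = E(K, C7) = 67; 8C ⊕ 67 = EB.
C[2]: S = E(K, 67) = 62; 51 ⊕ 62 = 33.
C[3]: S = E(K, 62) = 4A; F2 ⊕ 4A = B8.

C[1] = EB, C[2] = 33, C[3] = B8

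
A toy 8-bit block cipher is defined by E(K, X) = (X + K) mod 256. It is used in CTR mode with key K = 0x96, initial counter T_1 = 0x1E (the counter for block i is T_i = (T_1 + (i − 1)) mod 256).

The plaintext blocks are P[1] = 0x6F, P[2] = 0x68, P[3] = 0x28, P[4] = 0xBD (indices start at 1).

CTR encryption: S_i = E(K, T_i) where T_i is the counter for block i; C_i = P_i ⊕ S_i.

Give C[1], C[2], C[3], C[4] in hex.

C[1] = 0xDB, C[2] = 0xDD, C[3] = 0x9E, C[4] = 0x0A

C[1]: T = 0x1E, S = E(K, T) = 0xB4; 0x6F ⊕ 0xB4 = 0xDB.
C[2]: T = 0x1F, S = E(K, T) = 0xB5; 0x68 ⊕ 0xB5 = 0xDD.
C[3]: T = 0x20, S = E(K, T) = 0xB6; 0x28 ⊕ 0xB6 = 0x9E.
C[4]: T = 0x21, S = E(K, T) = 0xB7; 0xBD ⊕ 0xB7 = 0x0A.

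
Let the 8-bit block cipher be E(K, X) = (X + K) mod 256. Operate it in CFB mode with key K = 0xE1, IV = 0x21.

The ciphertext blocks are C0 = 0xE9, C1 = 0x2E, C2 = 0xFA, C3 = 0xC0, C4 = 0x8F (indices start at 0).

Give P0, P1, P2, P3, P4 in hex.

CFB decryption: P_i = C_i ⊕ E(K, C_{i−1}), with C_{−1} = IV.
P0: E(K, 0x21) = 0x02; 0xE9 ⊕ 0x02 = 0xEB.
P1: E(K, 0xE9) = 0xCA; 0x2E ⊕ 0xCA = 0xE4.
P2: E(K, 0x2E) = 0x0F; 0xFA ⊕ 0x0F = 0xF5.
P3: E(K, 0xFA) = 0xDB; 0xC0 ⊕ 0xDB = 0x1B.
P4: E(K, 0xC0) = 0xA1; 0x8F ⊕ 0xA1 = 0x2E.

P0 = 0xEB, P1 = 0xE4, P2 = 0xF5, P3 = 0x1B, P4 = 0x2E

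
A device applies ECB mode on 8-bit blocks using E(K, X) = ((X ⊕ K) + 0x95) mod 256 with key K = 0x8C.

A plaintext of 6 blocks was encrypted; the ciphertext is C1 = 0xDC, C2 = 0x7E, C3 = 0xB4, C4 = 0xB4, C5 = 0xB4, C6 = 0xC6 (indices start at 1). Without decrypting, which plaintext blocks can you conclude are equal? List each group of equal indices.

P3 = P4 = P5

ECB encrypts each block independently with the same key, so equal ciphertext blocks imply equal plaintext blocks.
C3 = C4 = C5 = 0xB4, so P3 = P4 = P5.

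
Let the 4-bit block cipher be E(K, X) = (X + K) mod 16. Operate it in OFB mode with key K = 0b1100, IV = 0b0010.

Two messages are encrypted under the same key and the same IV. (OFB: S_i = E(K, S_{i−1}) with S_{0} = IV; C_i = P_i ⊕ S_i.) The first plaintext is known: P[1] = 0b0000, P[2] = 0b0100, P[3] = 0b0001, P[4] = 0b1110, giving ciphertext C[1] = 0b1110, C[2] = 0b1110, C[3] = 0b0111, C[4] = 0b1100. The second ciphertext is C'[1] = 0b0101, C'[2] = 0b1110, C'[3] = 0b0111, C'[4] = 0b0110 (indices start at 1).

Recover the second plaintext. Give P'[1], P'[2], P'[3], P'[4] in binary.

P'[1] = 0b1011, P'[2] = 0b0100, P'[3] = 0b0001, P'[4] = 0b0100

In OFB with a reused IV, both messages share the same keystream S_i, so C_i ⊕ C'_i = P_i ⊕ P'_i and thus P'_i = P_i ⊕ C_i ⊕ C'_i.
P'[1]: 0b0000 ⊕ 0b1110 ⊕ 0b0101 = 0b1011.
P'[2]: 0b0100 ⊕ 0b1110 ⊕ 0b1110 = 0b0100.
P'[3]: 0b0001 ⊕ 0b0111 ⊕ 0b0111 = 0b0001.
P'[4]: 0b1110 ⊕ 0b1100 ⊕ 0b0110 = 0b0100.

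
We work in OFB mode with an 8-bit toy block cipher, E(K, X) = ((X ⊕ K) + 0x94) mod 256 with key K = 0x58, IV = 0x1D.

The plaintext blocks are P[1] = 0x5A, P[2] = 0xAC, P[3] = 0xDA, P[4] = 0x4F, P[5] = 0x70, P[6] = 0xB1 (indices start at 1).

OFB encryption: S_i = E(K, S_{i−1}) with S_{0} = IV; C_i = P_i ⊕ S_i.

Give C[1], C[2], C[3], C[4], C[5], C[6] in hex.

C[1]: S = E(K, 0x1D) = 0xD9; 0x5A ⊕ 0xD9 = 0x83.
C[2]: S = E(K, 0xD9) = 0x15; 0xAC ⊕ 0x15 = 0xB9.
C[3]: S = E(K, 0x15) = 0xE1; 0xDA ⊕ 0xE1 = 0x3B.
C[4]: S = E(K, 0xE1) = 0x4D; 0x4F ⊕ 0x4D = 0x02.
C[5]: S = E(K, 0x4D) = 0xA9; 0x70 ⊕ 0xA9 = 0xD9.
C[6]: S = E(K, 0xA9) = 0x85; 0xB1 ⊕ 0x85 = 0x34.

C[1] = 0x83, C[2] = 0xB9, C[3] = 0x3B, C[4] = 0x02, C[5] = 0xD9, C[6] = 0x34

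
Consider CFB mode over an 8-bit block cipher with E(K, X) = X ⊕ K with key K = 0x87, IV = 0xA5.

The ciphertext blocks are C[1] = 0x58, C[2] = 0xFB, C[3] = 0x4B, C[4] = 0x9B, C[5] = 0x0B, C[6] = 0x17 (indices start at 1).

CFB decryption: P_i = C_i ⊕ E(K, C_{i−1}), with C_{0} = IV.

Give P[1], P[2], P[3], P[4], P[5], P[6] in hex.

P[1] = 0x7A, P[2] = 0x24, P[3] = 0x37, P[4] = 0x57, P[5] = 0x17, P[6] = 0x9B

P[1]: E(K, 0xA5) = 0x22; 0x58 ⊕ 0x22 = 0x7A.
P[2]: E(K, 0x58) = 0xDF; 0xFB ⊕ 0xDF = 0x24.
P[3]: E(K, 0xFB) = 0x7C; 0x4B ⊕ 0x7C = 0x37.
P[4]: E(K, 0x4B) = 0xCC; 0x9B ⊕ 0xCC = 0x57.
P[5]: E(K, 0x9B) = 0x1C; 0x0B ⊕ 0x1C = 0x17.
P[6]: E(K, 0x0B) = 0x8C; 0x17 ⊕ 0x8C = 0x9B.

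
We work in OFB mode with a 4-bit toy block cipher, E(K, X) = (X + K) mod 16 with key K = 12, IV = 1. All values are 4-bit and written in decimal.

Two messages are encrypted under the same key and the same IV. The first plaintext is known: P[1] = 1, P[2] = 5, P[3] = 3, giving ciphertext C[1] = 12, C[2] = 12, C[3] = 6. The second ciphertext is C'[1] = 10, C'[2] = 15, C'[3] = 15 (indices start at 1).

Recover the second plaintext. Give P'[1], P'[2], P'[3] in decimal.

In OFB with a reused IV, both messages share the same keystream S_i, so C_i ⊕ C'_i = P_i ⊕ P'_i and thus P'_i = P_i ⊕ C_i ⊕ C'_i.
P'[1]: 1 ⊕ 12 ⊕ 10 = 7.
P'[2]: 5 ⊕ 12 ⊕ 15 = 6.
P'[3]: 3 ⊕ 6 ⊕ 15 = 10.

P'[1] = 7, P'[2] = 6, P'[3] = 10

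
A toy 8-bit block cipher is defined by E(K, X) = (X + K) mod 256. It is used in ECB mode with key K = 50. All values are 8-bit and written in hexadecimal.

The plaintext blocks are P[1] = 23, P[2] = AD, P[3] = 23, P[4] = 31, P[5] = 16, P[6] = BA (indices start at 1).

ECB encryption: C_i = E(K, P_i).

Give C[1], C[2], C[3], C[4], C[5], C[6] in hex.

C[1] = 73, C[2] = FD, C[3] = 73, C[4] = 81, C[5] = 66, C[6] = 0A

C[1]: E(K, 23) = 73.
C[2]: E(K, AD) = FD.
C[3]: E(K, 23) = 73.
C[4]: E(K, 31) = 81.
C[5]: E(K, 16) = 66.
C[6]: E(K, BA) = 0A.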